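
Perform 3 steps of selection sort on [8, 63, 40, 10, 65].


Initial: [8, 63, 40, 10, 65]
Step 1: min=8 at 0
  Swap: [8, 63, 40, 10, 65]
Step 2: min=10 at 3
  Swap: [8, 10, 40, 63, 65]
Step 3: min=40 at 2
  Swap: [8, 10, 40, 63, 65]

After 3 steps: [8, 10, 40, 63, 65]


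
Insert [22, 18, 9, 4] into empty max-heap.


Insert 22: [22]
Insert 18: [22, 18]
Insert 9: [22, 18, 9]
Insert 4: [22, 18, 9, 4]

Final heap: [22, 18, 9, 4]


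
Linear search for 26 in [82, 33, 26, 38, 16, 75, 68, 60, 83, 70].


i=0: 82!=26
i=1: 33!=26
i=2: 26==26 found!

Found at 2, 3 comps


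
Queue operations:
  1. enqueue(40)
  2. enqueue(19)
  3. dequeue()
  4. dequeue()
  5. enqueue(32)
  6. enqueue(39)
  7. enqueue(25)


enqueue(40) -> [40]
enqueue(19) -> [40, 19]
dequeue()->40, [19]
dequeue()->19, []
enqueue(32) -> [32]
enqueue(39) -> [32, 39]
enqueue(25) -> [32, 39, 25]

Final queue: [32, 39, 25]


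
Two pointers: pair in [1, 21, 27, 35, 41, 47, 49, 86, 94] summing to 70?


lo=0(1)+hi=8(94)=95
lo=0(1)+hi=7(86)=87
lo=0(1)+hi=6(49)=50
lo=1(21)+hi=6(49)=70

Yes: 21+49=70


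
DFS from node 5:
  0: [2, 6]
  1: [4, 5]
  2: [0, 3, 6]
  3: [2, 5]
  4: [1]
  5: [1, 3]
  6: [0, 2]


Visit 5, push [3, 1]
Visit 1, push [4]
Visit 4, push []
Visit 3, push [2]
Visit 2, push [6, 0]
Visit 0, push [6]
Visit 6, push []

DFS order: [5, 1, 4, 3, 2, 0, 6]


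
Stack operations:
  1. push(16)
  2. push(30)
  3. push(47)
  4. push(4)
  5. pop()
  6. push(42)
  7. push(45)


push(16) -> [16]
push(30) -> [16, 30]
push(47) -> [16, 30, 47]
push(4) -> [16, 30, 47, 4]
pop()->4, [16, 30, 47]
push(42) -> [16, 30, 47, 42]
push(45) -> [16, 30, 47, 42, 45]

Final stack: [16, 30, 47, 42, 45]


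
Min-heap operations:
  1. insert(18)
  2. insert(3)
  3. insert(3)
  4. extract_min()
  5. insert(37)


insert(18) -> [18]
insert(3) -> [3, 18]
insert(3) -> [3, 18, 3]
extract_min()->3, [3, 18]
insert(37) -> [3, 18, 37]

Final heap: [3, 18, 37]


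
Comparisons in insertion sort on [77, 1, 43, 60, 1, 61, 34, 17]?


Algorithm: insertion sort
Input: [77, 1, 43, 60, 1, 61, 34, 17]
Sorted: [1, 1, 17, 34, 43, 60, 61, 77]

22


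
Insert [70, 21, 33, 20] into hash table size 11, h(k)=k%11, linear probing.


Insert 70: h=4 -> slot 4
Insert 21: h=10 -> slot 10
Insert 33: h=0 -> slot 0
Insert 20: h=9 -> slot 9

Table: [33, None, None, None, 70, None, None, None, None, 20, 21]


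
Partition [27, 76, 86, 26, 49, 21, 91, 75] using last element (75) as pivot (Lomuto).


Pivot: 75
  27 <= 75: advance i (no swap)
  26 <= 75: swap -> [27, 26, 86, 76, 49, 21, 91, 75]
  49 <= 75: swap -> [27, 26, 49, 76, 86, 21, 91, 75]
  21 <= 75: swap -> [27, 26, 49, 21, 86, 76, 91, 75]
Place pivot at 4: [27, 26, 49, 21, 75, 76, 91, 86]

Partitioned: [27, 26, 49, 21, 75, 76, 91, 86]


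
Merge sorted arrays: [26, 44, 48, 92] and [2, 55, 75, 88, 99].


Take 2 from B
Take 26 from A
Take 44 from A
Take 48 from A
Take 55 from B
Take 75 from B
Take 88 from B
Take 92 from A

Merged: [2, 26, 44, 48, 55, 75, 88, 92, 99]


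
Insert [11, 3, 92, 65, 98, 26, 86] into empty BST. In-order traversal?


Insert 11: root
Insert 3: L from 11
Insert 92: R from 11
Insert 65: R from 11 -> L from 92
Insert 98: R from 11 -> R from 92
Insert 26: R from 11 -> L from 92 -> L from 65
Insert 86: R from 11 -> L from 92 -> R from 65

In-order: [3, 11, 26, 65, 86, 92, 98]


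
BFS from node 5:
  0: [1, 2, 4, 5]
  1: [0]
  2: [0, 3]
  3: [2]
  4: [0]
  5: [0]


Visit 5, enqueue [0]
Visit 0, enqueue [1, 2, 4]
Visit 1, enqueue []
Visit 2, enqueue [3]
Visit 4, enqueue []
Visit 3, enqueue []

BFS order: [5, 0, 1, 2, 4, 3]


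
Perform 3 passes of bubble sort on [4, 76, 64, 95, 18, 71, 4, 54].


Initial: [4, 76, 64, 95, 18, 71, 4, 54]
Pass 1: [4, 64, 76, 18, 71, 4, 54, 95] (5 swaps)
Pass 2: [4, 64, 18, 71, 4, 54, 76, 95] (4 swaps)
Pass 3: [4, 18, 64, 4, 54, 71, 76, 95] (3 swaps)

After 3 passes: [4, 18, 64, 4, 54, 71, 76, 95]


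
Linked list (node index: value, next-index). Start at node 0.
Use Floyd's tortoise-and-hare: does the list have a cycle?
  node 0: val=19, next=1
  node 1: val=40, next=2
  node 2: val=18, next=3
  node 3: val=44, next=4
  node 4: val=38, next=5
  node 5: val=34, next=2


Floyd's tortoise (slow, +1) and hare (fast, +2):
  init: slow=0, fast=0
  step 1: slow=1, fast=2
  step 2: slow=2, fast=4
  step 3: slow=3, fast=2
  step 4: slow=4, fast=4
  slow == fast at node 4: cycle detected

Cycle: yes


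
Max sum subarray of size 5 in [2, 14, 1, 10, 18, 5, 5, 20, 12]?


[0:5]: 45
[1:6]: 48
[2:7]: 39
[3:8]: 58
[4:9]: 60

Max: 60 at [4:9]


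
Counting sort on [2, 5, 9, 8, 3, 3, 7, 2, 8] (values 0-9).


Input: [2, 5, 9, 8, 3, 3, 7, 2, 8]
Counts: [0, 0, 2, 2, 0, 1, 0, 1, 2, 1]

Sorted: [2, 2, 3, 3, 5, 7, 8, 8, 9]


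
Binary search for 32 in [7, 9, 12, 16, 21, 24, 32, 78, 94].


Step 1: lo=0, hi=8, mid=4, val=21
Step 2: lo=5, hi=8, mid=6, val=32

Found at index 6


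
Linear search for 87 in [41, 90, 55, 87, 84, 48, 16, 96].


i=0: 41!=87
i=1: 90!=87
i=2: 55!=87
i=3: 87==87 found!

Found at 3, 4 comps


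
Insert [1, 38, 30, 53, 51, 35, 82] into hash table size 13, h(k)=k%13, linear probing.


Insert 1: h=1 -> slot 1
Insert 38: h=12 -> slot 12
Insert 30: h=4 -> slot 4
Insert 53: h=1, 1 probes -> slot 2
Insert 51: h=12, 1 probes -> slot 0
Insert 35: h=9 -> slot 9
Insert 82: h=4, 1 probes -> slot 5

Table: [51, 1, 53, None, 30, 82, None, None, None, 35, None, None, 38]


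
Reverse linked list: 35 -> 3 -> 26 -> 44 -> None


Step 1: curr=35, set curr.next=prev(None) | reversed so far: 35
Step 2: curr=3, set curr.next=prev(35) | reversed so far: 3 -> 35
Step 3: curr=26, set curr.next=prev(3) | reversed so far: 26 -> 3 -> 35
Step 4: curr=44, set curr.next=prev(26) | reversed so far: 44 -> 26 -> 3 -> 35

44 -> 26 -> 3 -> 35 -> None


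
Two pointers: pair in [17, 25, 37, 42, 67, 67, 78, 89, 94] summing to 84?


lo=0(17)+hi=8(94)=111
lo=0(17)+hi=7(89)=106
lo=0(17)+hi=6(78)=95
lo=0(17)+hi=5(67)=84

Yes: 17+67=84


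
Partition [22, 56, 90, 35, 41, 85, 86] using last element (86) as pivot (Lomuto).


Pivot: 86
  22 <= 86: advance i (no swap)
  56 <= 86: advance i (no swap)
  35 <= 86: swap -> [22, 56, 35, 90, 41, 85, 86]
  41 <= 86: swap -> [22, 56, 35, 41, 90, 85, 86]
  85 <= 86: swap -> [22, 56, 35, 41, 85, 90, 86]
Place pivot at 5: [22, 56, 35, 41, 85, 86, 90]

Partitioned: [22, 56, 35, 41, 85, 86, 90]


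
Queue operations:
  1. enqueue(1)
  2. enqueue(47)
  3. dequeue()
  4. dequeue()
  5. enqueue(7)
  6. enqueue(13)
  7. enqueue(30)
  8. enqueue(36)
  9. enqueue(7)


enqueue(1) -> [1]
enqueue(47) -> [1, 47]
dequeue()->1, [47]
dequeue()->47, []
enqueue(7) -> [7]
enqueue(13) -> [7, 13]
enqueue(30) -> [7, 13, 30]
enqueue(36) -> [7, 13, 30, 36]
enqueue(7) -> [7, 13, 30, 36, 7]

Final queue: [7, 13, 30, 36, 7]


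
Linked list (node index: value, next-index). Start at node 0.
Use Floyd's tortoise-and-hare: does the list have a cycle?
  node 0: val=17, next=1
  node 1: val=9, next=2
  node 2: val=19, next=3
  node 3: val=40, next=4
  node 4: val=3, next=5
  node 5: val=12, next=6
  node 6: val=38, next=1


Floyd's tortoise (slow, +1) and hare (fast, +2):
  init: slow=0, fast=0
  step 1: slow=1, fast=2
  step 2: slow=2, fast=4
  step 3: slow=3, fast=6
  step 4: slow=4, fast=2
  step 5: slow=5, fast=4
  step 6: slow=6, fast=6
  slow == fast at node 6: cycle detected

Cycle: yes


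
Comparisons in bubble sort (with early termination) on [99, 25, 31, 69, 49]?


Algorithm: bubble sort (with early termination)
Input: [99, 25, 31, 69, 49]
Sorted: [25, 31, 49, 69, 99]

9


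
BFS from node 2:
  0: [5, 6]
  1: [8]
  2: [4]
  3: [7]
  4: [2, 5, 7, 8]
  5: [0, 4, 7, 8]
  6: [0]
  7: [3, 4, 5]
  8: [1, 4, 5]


Visit 2, enqueue [4]
Visit 4, enqueue [5, 7, 8]
Visit 5, enqueue [0]
Visit 7, enqueue [3]
Visit 8, enqueue [1]
Visit 0, enqueue [6]
Visit 3, enqueue []
Visit 1, enqueue []
Visit 6, enqueue []

BFS order: [2, 4, 5, 7, 8, 0, 3, 1, 6]


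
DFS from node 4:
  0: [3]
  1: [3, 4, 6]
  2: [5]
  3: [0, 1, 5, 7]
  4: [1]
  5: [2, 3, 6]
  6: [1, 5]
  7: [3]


Visit 4, push [1]
Visit 1, push [6, 3]
Visit 3, push [7, 5, 0]
Visit 0, push []
Visit 5, push [6, 2]
Visit 2, push []
Visit 6, push []
Visit 7, push []

DFS order: [4, 1, 3, 0, 5, 2, 6, 7]


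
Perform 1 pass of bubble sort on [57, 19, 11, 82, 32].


Initial: [57, 19, 11, 82, 32]
Pass 1: [19, 11, 57, 32, 82] (3 swaps)

After 1 pass: [19, 11, 57, 32, 82]


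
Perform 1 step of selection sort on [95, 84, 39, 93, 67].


Initial: [95, 84, 39, 93, 67]
Step 1: min=39 at 2
  Swap: [39, 84, 95, 93, 67]

After 1 step: [39, 84, 95, 93, 67]


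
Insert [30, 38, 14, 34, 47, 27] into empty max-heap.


Insert 30: [30]
Insert 38: [38, 30]
Insert 14: [38, 30, 14]
Insert 34: [38, 34, 14, 30]
Insert 47: [47, 38, 14, 30, 34]
Insert 27: [47, 38, 27, 30, 34, 14]

Final heap: [47, 38, 27, 30, 34, 14]


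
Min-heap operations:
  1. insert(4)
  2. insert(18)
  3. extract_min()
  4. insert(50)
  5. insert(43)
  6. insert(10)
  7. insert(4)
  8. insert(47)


insert(4) -> [4]
insert(18) -> [4, 18]
extract_min()->4, [18]
insert(50) -> [18, 50]
insert(43) -> [18, 50, 43]
insert(10) -> [10, 18, 43, 50]
insert(4) -> [4, 10, 43, 50, 18]
insert(47) -> [4, 10, 43, 50, 18, 47]

Final heap: [4, 10, 43, 50, 18, 47]


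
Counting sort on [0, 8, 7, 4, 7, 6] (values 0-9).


Input: [0, 8, 7, 4, 7, 6]
Counts: [1, 0, 0, 0, 1, 0, 1, 2, 1, 0]

Sorted: [0, 4, 6, 7, 7, 8]


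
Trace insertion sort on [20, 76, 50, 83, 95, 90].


Initial: [20, 76, 50, 83, 95, 90]
Insert 76: [20, 76, 50, 83, 95, 90]
Insert 50: [20, 50, 76, 83, 95, 90]
Insert 83: [20, 50, 76, 83, 95, 90]
Insert 95: [20, 50, 76, 83, 95, 90]
Insert 90: [20, 50, 76, 83, 90, 95]

Sorted: [20, 50, 76, 83, 90, 95]


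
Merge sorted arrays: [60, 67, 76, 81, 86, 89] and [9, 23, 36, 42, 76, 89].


Take 9 from B
Take 23 from B
Take 36 from B
Take 42 from B
Take 60 from A
Take 67 from A
Take 76 from A
Take 76 from B
Take 81 from A
Take 86 from A
Take 89 from A

Merged: [9, 23, 36, 42, 60, 67, 76, 76, 81, 86, 89, 89]


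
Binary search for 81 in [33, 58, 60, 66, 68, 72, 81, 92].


Step 1: lo=0, hi=7, mid=3, val=66
Step 2: lo=4, hi=7, mid=5, val=72
Step 3: lo=6, hi=7, mid=6, val=81

Found at index 6


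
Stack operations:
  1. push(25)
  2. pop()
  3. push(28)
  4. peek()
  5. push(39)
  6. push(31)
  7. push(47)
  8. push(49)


push(25) -> [25]
pop()->25, []
push(28) -> [28]
peek()->28
push(39) -> [28, 39]
push(31) -> [28, 39, 31]
push(47) -> [28, 39, 31, 47]
push(49) -> [28, 39, 31, 47, 49]

Final stack: [28, 39, 31, 47, 49]


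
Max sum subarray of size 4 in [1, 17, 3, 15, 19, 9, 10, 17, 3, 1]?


[0:4]: 36
[1:5]: 54
[2:6]: 46
[3:7]: 53
[4:8]: 55
[5:9]: 39
[6:10]: 31

Max: 55 at [4:8]


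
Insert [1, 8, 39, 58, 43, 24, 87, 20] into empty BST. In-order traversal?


Insert 1: root
Insert 8: R from 1
Insert 39: R from 1 -> R from 8
Insert 58: R from 1 -> R from 8 -> R from 39
Insert 43: R from 1 -> R from 8 -> R from 39 -> L from 58
Insert 24: R from 1 -> R from 8 -> L from 39
Insert 87: R from 1 -> R from 8 -> R from 39 -> R from 58
Insert 20: R from 1 -> R from 8 -> L from 39 -> L from 24

In-order: [1, 8, 20, 24, 39, 43, 58, 87]


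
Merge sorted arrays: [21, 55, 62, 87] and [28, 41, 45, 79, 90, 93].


Take 21 from A
Take 28 from B
Take 41 from B
Take 45 from B
Take 55 from A
Take 62 from A
Take 79 from B
Take 87 from A

Merged: [21, 28, 41, 45, 55, 62, 79, 87, 90, 93]


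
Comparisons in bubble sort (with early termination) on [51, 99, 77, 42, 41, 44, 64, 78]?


Algorithm: bubble sort (with early termination)
Input: [51, 99, 77, 42, 41, 44, 64, 78]
Sorted: [41, 42, 44, 51, 64, 77, 78, 99]

25


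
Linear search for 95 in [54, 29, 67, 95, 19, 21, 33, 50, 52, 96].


i=0: 54!=95
i=1: 29!=95
i=2: 67!=95
i=3: 95==95 found!

Found at 3, 4 comps


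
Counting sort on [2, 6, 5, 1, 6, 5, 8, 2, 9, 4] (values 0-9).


Input: [2, 6, 5, 1, 6, 5, 8, 2, 9, 4]
Counts: [0, 1, 2, 0, 1, 2, 2, 0, 1, 1]

Sorted: [1, 2, 2, 4, 5, 5, 6, 6, 8, 9]


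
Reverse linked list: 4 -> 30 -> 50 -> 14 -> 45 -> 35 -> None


Step 1: curr=4, set curr.next=prev(None) | reversed so far: 4
Step 2: curr=30, set curr.next=prev(4) | reversed so far: 30 -> 4
Step 3: curr=50, set curr.next=prev(30) | reversed so far: 50 -> 30 -> 4
Step 4: curr=14, set curr.next=prev(50) | reversed so far: 14 -> 50 -> 30 -> 4
Step 5: curr=45, set curr.next=prev(14) | reversed so far: 45 -> 14 -> 50 -> 30 -> 4
Step 6: curr=35, set curr.next=prev(45) | reversed so far: 35 -> 45 -> 14 -> 50 -> 30 -> 4

35 -> 45 -> 14 -> 50 -> 30 -> 4 -> None


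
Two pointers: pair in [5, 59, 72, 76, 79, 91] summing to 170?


lo=0(5)+hi=5(91)=96
lo=1(59)+hi=5(91)=150
lo=2(72)+hi=5(91)=163
lo=3(76)+hi=5(91)=167
lo=4(79)+hi=5(91)=170

Yes: 79+91=170


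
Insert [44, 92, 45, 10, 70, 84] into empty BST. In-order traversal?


Insert 44: root
Insert 92: R from 44
Insert 45: R from 44 -> L from 92
Insert 10: L from 44
Insert 70: R from 44 -> L from 92 -> R from 45
Insert 84: R from 44 -> L from 92 -> R from 45 -> R from 70

In-order: [10, 44, 45, 70, 84, 92]


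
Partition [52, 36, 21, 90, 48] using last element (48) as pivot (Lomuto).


Pivot: 48
  36 <= 48: swap -> [36, 52, 21, 90, 48]
  21 <= 48: swap -> [36, 21, 52, 90, 48]
Place pivot at 2: [36, 21, 48, 90, 52]

Partitioned: [36, 21, 48, 90, 52]


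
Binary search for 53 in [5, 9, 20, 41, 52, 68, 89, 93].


Step 1: lo=0, hi=7, mid=3, val=41
Step 2: lo=4, hi=7, mid=5, val=68
Step 3: lo=4, hi=4, mid=4, val=52

Not found


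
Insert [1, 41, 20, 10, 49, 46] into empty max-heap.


Insert 1: [1]
Insert 41: [41, 1]
Insert 20: [41, 1, 20]
Insert 10: [41, 10, 20, 1]
Insert 49: [49, 41, 20, 1, 10]
Insert 46: [49, 41, 46, 1, 10, 20]

Final heap: [49, 41, 46, 1, 10, 20]


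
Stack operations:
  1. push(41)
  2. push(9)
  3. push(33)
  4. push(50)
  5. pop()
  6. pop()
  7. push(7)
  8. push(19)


push(41) -> [41]
push(9) -> [41, 9]
push(33) -> [41, 9, 33]
push(50) -> [41, 9, 33, 50]
pop()->50, [41, 9, 33]
pop()->33, [41, 9]
push(7) -> [41, 9, 7]
push(19) -> [41, 9, 7, 19]

Final stack: [41, 9, 7, 19]


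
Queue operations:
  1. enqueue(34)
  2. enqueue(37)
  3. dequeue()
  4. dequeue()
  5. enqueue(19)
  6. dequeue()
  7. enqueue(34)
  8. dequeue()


enqueue(34) -> [34]
enqueue(37) -> [34, 37]
dequeue()->34, [37]
dequeue()->37, []
enqueue(19) -> [19]
dequeue()->19, []
enqueue(34) -> [34]
dequeue()->34, []

Final queue: []


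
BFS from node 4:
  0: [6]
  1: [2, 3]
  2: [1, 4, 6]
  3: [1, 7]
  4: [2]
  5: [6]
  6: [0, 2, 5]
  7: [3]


Visit 4, enqueue [2]
Visit 2, enqueue [1, 6]
Visit 1, enqueue [3]
Visit 6, enqueue [0, 5]
Visit 3, enqueue [7]
Visit 0, enqueue []
Visit 5, enqueue []
Visit 7, enqueue []

BFS order: [4, 2, 1, 6, 3, 0, 5, 7]


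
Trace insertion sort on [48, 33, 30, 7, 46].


Initial: [48, 33, 30, 7, 46]
Insert 33: [33, 48, 30, 7, 46]
Insert 30: [30, 33, 48, 7, 46]
Insert 7: [7, 30, 33, 48, 46]
Insert 46: [7, 30, 33, 46, 48]

Sorted: [7, 30, 33, 46, 48]


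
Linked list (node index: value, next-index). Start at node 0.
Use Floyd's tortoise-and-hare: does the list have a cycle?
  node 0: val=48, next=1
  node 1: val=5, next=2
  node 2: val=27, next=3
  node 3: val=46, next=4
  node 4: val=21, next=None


Floyd's tortoise (slow, +1) and hare (fast, +2):
  init: slow=0, fast=0
  step 1: slow=1, fast=2
  step 2: slow=2, fast=4
  step 3: fast -> None, no cycle

Cycle: no


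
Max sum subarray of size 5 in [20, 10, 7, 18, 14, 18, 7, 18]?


[0:5]: 69
[1:6]: 67
[2:7]: 64
[3:8]: 75

Max: 75 at [3:8]


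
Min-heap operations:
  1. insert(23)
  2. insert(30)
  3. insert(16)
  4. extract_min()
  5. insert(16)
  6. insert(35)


insert(23) -> [23]
insert(30) -> [23, 30]
insert(16) -> [16, 30, 23]
extract_min()->16, [23, 30]
insert(16) -> [16, 30, 23]
insert(35) -> [16, 30, 23, 35]

Final heap: [16, 30, 23, 35]


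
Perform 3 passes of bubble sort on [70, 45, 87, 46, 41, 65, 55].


Initial: [70, 45, 87, 46, 41, 65, 55]
Pass 1: [45, 70, 46, 41, 65, 55, 87] (5 swaps)
Pass 2: [45, 46, 41, 65, 55, 70, 87] (4 swaps)
Pass 3: [45, 41, 46, 55, 65, 70, 87] (2 swaps)

After 3 passes: [45, 41, 46, 55, 65, 70, 87]


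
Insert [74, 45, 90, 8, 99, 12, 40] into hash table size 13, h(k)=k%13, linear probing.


Insert 74: h=9 -> slot 9
Insert 45: h=6 -> slot 6
Insert 90: h=12 -> slot 12
Insert 8: h=8 -> slot 8
Insert 99: h=8, 2 probes -> slot 10
Insert 12: h=12, 1 probes -> slot 0
Insert 40: h=1 -> slot 1

Table: [12, 40, None, None, None, None, 45, None, 8, 74, 99, None, 90]


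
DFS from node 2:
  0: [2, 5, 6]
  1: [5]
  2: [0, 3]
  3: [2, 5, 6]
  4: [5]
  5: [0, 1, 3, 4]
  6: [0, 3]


Visit 2, push [3, 0]
Visit 0, push [6, 5]
Visit 5, push [4, 3, 1]
Visit 1, push []
Visit 3, push [6]
Visit 6, push []
Visit 4, push []

DFS order: [2, 0, 5, 1, 3, 6, 4]


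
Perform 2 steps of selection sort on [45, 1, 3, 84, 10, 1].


Initial: [45, 1, 3, 84, 10, 1]
Step 1: min=1 at 1
  Swap: [1, 45, 3, 84, 10, 1]
Step 2: min=1 at 5
  Swap: [1, 1, 3, 84, 10, 45]

After 2 steps: [1, 1, 3, 84, 10, 45]


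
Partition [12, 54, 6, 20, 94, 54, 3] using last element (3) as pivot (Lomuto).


Pivot: 3
Place pivot at 0: [3, 54, 6, 20, 94, 54, 12]

Partitioned: [3, 54, 6, 20, 94, 54, 12]


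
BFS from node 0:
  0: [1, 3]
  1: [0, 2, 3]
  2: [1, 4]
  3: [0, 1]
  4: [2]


Visit 0, enqueue [1, 3]
Visit 1, enqueue [2]
Visit 3, enqueue []
Visit 2, enqueue [4]
Visit 4, enqueue []

BFS order: [0, 1, 3, 2, 4]


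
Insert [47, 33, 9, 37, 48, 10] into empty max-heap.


Insert 47: [47]
Insert 33: [47, 33]
Insert 9: [47, 33, 9]
Insert 37: [47, 37, 9, 33]
Insert 48: [48, 47, 9, 33, 37]
Insert 10: [48, 47, 10, 33, 37, 9]

Final heap: [48, 47, 10, 33, 37, 9]


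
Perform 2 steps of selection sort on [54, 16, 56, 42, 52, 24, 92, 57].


Initial: [54, 16, 56, 42, 52, 24, 92, 57]
Step 1: min=16 at 1
  Swap: [16, 54, 56, 42, 52, 24, 92, 57]
Step 2: min=24 at 5
  Swap: [16, 24, 56, 42, 52, 54, 92, 57]

After 2 steps: [16, 24, 56, 42, 52, 54, 92, 57]


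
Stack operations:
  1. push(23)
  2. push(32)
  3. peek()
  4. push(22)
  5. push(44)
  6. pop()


push(23) -> [23]
push(32) -> [23, 32]
peek()->32
push(22) -> [23, 32, 22]
push(44) -> [23, 32, 22, 44]
pop()->44, [23, 32, 22]

Final stack: [23, 32, 22]


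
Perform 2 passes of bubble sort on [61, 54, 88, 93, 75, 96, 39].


Initial: [61, 54, 88, 93, 75, 96, 39]
Pass 1: [54, 61, 88, 75, 93, 39, 96] (3 swaps)
Pass 2: [54, 61, 75, 88, 39, 93, 96] (2 swaps)

After 2 passes: [54, 61, 75, 88, 39, 93, 96]


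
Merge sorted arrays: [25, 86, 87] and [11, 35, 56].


Take 11 from B
Take 25 from A
Take 35 from B
Take 56 from B

Merged: [11, 25, 35, 56, 86, 87]


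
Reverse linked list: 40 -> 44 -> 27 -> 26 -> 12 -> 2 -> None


Step 1: curr=40, set curr.next=prev(None) | reversed so far: 40
Step 2: curr=44, set curr.next=prev(40) | reversed so far: 44 -> 40
Step 3: curr=27, set curr.next=prev(44) | reversed so far: 27 -> 44 -> 40
Step 4: curr=26, set curr.next=prev(27) | reversed so far: 26 -> 27 -> 44 -> 40
Step 5: curr=12, set curr.next=prev(26) | reversed so far: 12 -> 26 -> 27 -> 44 -> 40
Step 6: curr=2, set curr.next=prev(12) | reversed so far: 2 -> 12 -> 26 -> 27 -> 44 -> 40

2 -> 12 -> 26 -> 27 -> 44 -> 40 -> None


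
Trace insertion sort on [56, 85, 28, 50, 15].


Initial: [56, 85, 28, 50, 15]
Insert 85: [56, 85, 28, 50, 15]
Insert 28: [28, 56, 85, 50, 15]
Insert 50: [28, 50, 56, 85, 15]
Insert 15: [15, 28, 50, 56, 85]

Sorted: [15, 28, 50, 56, 85]


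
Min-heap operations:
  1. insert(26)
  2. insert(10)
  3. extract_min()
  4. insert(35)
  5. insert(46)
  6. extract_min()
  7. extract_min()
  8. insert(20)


insert(26) -> [26]
insert(10) -> [10, 26]
extract_min()->10, [26]
insert(35) -> [26, 35]
insert(46) -> [26, 35, 46]
extract_min()->26, [35, 46]
extract_min()->35, [46]
insert(20) -> [20, 46]

Final heap: [20, 46]


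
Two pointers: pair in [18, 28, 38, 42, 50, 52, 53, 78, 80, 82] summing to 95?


lo=0(18)+hi=9(82)=100
lo=0(18)+hi=8(80)=98
lo=0(18)+hi=7(78)=96
lo=0(18)+hi=6(53)=71
lo=1(28)+hi=6(53)=81
lo=2(38)+hi=6(53)=91
lo=3(42)+hi=6(53)=95

Yes: 42+53=95


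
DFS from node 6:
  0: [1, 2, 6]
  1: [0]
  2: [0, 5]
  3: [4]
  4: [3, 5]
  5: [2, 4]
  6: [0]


Visit 6, push [0]
Visit 0, push [2, 1]
Visit 1, push []
Visit 2, push [5]
Visit 5, push [4]
Visit 4, push [3]
Visit 3, push []

DFS order: [6, 0, 1, 2, 5, 4, 3]


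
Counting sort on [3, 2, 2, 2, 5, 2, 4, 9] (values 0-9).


Input: [3, 2, 2, 2, 5, 2, 4, 9]
Counts: [0, 0, 4, 1, 1, 1, 0, 0, 0, 1]

Sorted: [2, 2, 2, 2, 3, 4, 5, 9]


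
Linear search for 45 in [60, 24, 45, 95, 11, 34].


i=0: 60!=45
i=1: 24!=45
i=2: 45==45 found!

Found at 2, 3 comps


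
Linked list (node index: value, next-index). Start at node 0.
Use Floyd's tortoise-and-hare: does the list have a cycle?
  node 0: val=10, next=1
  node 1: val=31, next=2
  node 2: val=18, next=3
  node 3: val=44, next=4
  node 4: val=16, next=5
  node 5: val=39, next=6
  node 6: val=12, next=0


Floyd's tortoise (slow, +1) and hare (fast, +2):
  init: slow=0, fast=0
  step 1: slow=1, fast=2
  step 2: slow=2, fast=4
  step 3: slow=3, fast=6
  step 4: slow=4, fast=1
  step 5: slow=5, fast=3
  step 6: slow=6, fast=5
  step 7: slow=0, fast=0
  slow == fast at node 0: cycle detected

Cycle: yes


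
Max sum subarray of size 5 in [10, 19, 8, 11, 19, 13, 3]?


[0:5]: 67
[1:6]: 70
[2:7]: 54

Max: 70 at [1:6]


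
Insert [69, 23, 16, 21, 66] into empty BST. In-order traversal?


Insert 69: root
Insert 23: L from 69
Insert 16: L from 69 -> L from 23
Insert 21: L from 69 -> L from 23 -> R from 16
Insert 66: L from 69 -> R from 23

In-order: [16, 21, 23, 66, 69]


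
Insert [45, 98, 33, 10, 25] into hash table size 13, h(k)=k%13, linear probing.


Insert 45: h=6 -> slot 6
Insert 98: h=7 -> slot 7
Insert 33: h=7, 1 probes -> slot 8
Insert 10: h=10 -> slot 10
Insert 25: h=12 -> slot 12

Table: [None, None, None, None, None, None, 45, 98, 33, None, 10, None, 25]


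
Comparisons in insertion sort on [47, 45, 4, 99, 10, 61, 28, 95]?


Algorithm: insertion sort
Input: [47, 45, 4, 99, 10, 61, 28, 95]
Sorted: [4, 10, 28, 45, 47, 61, 95, 99]

17


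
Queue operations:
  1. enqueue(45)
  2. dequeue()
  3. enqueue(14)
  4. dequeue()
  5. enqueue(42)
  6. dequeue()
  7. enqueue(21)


enqueue(45) -> [45]
dequeue()->45, []
enqueue(14) -> [14]
dequeue()->14, []
enqueue(42) -> [42]
dequeue()->42, []
enqueue(21) -> [21]

Final queue: [21]


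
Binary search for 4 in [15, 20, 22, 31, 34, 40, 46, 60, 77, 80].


Step 1: lo=0, hi=9, mid=4, val=34
Step 2: lo=0, hi=3, mid=1, val=20
Step 3: lo=0, hi=0, mid=0, val=15

Not found


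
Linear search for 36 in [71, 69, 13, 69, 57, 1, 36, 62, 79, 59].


i=0: 71!=36
i=1: 69!=36
i=2: 13!=36
i=3: 69!=36
i=4: 57!=36
i=5: 1!=36
i=6: 36==36 found!

Found at 6, 7 comps


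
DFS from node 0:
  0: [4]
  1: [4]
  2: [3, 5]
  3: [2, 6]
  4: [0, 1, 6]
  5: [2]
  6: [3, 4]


Visit 0, push [4]
Visit 4, push [6, 1]
Visit 1, push []
Visit 6, push [3]
Visit 3, push [2]
Visit 2, push [5]
Visit 5, push []

DFS order: [0, 4, 1, 6, 3, 2, 5]


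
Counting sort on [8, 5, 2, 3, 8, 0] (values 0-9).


Input: [8, 5, 2, 3, 8, 0]
Counts: [1, 0, 1, 1, 0, 1, 0, 0, 2, 0]

Sorted: [0, 2, 3, 5, 8, 8]


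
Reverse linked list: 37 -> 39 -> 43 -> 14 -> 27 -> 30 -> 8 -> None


Step 1: curr=37, set curr.next=prev(None) | reversed so far: 37
Step 2: curr=39, set curr.next=prev(37) | reversed so far: 39 -> 37
Step 3: curr=43, set curr.next=prev(39) | reversed so far: 43 -> 39 -> 37
Step 4: curr=14, set curr.next=prev(43) | reversed so far: 14 -> 43 -> 39 -> 37
Step 5: curr=27, set curr.next=prev(14) | reversed so far: 27 -> 14 -> 43 -> 39 -> 37
Step 6: curr=30, set curr.next=prev(27) | reversed so far: 30 -> 27 -> 14 -> 43 -> 39 -> 37
Step 7: curr=8, set curr.next=prev(30) | reversed so far: 8 -> 30 -> 27 -> 14 -> 43 -> 39 -> 37

8 -> 30 -> 27 -> 14 -> 43 -> 39 -> 37 -> None


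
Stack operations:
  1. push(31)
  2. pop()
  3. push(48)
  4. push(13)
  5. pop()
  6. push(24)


push(31) -> [31]
pop()->31, []
push(48) -> [48]
push(13) -> [48, 13]
pop()->13, [48]
push(24) -> [48, 24]

Final stack: [48, 24]


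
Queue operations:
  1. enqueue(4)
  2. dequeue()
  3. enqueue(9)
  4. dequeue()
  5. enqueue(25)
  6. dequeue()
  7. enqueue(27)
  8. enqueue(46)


enqueue(4) -> [4]
dequeue()->4, []
enqueue(9) -> [9]
dequeue()->9, []
enqueue(25) -> [25]
dequeue()->25, []
enqueue(27) -> [27]
enqueue(46) -> [27, 46]

Final queue: [27, 46]


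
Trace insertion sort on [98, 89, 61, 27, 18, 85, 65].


Initial: [98, 89, 61, 27, 18, 85, 65]
Insert 89: [89, 98, 61, 27, 18, 85, 65]
Insert 61: [61, 89, 98, 27, 18, 85, 65]
Insert 27: [27, 61, 89, 98, 18, 85, 65]
Insert 18: [18, 27, 61, 89, 98, 85, 65]
Insert 85: [18, 27, 61, 85, 89, 98, 65]
Insert 65: [18, 27, 61, 65, 85, 89, 98]

Sorted: [18, 27, 61, 65, 85, 89, 98]


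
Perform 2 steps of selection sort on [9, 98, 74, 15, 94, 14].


Initial: [9, 98, 74, 15, 94, 14]
Step 1: min=9 at 0
  Swap: [9, 98, 74, 15, 94, 14]
Step 2: min=14 at 5
  Swap: [9, 14, 74, 15, 94, 98]

After 2 steps: [9, 14, 74, 15, 94, 98]


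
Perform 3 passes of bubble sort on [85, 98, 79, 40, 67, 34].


Initial: [85, 98, 79, 40, 67, 34]
Pass 1: [85, 79, 40, 67, 34, 98] (4 swaps)
Pass 2: [79, 40, 67, 34, 85, 98] (4 swaps)
Pass 3: [40, 67, 34, 79, 85, 98] (3 swaps)

After 3 passes: [40, 67, 34, 79, 85, 98]


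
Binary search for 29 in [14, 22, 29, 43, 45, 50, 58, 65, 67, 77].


Step 1: lo=0, hi=9, mid=4, val=45
Step 2: lo=0, hi=3, mid=1, val=22
Step 3: lo=2, hi=3, mid=2, val=29

Found at index 2


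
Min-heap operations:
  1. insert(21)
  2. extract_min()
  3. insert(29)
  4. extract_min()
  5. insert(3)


insert(21) -> [21]
extract_min()->21, []
insert(29) -> [29]
extract_min()->29, []
insert(3) -> [3]

Final heap: [3]


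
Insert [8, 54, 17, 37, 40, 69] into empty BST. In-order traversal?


Insert 8: root
Insert 54: R from 8
Insert 17: R from 8 -> L from 54
Insert 37: R from 8 -> L from 54 -> R from 17
Insert 40: R from 8 -> L from 54 -> R from 17 -> R from 37
Insert 69: R from 8 -> R from 54

In-order: [8, 17, 37, 40, 54, 69]


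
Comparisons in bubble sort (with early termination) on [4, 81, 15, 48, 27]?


Algorithm: bubble sort (with early termination)
Input: [4, 81, 15, 48, 27]
Sorted: [4, 15, 27, 48, 81]

9


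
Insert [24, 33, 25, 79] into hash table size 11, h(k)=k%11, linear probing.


Insert 24: h=2 -> slot 2
Insert 33: h=0 -> slot 0
Insert 25: h=3 -> slot 3
Insert 79: h=2, 2 probes -> slot 4

Table: [33, None, 24, 25, 79, None, None, None, None, None, None]


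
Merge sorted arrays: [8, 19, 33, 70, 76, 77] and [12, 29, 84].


Take 8 from A
Take 12 from B
Take 19 from A
Take 29 from B
Take 33 from A
Take 70 from A
Take 76 from A
Take 77 from A

Merged: [8, 12, 19, 29, 33, 70, 76, 77, 84]


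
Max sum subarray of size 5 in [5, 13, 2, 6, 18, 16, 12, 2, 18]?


[0:5]: 44
[1:6]: 55
[2:7]: 54
[3:8]: 54
[4:9]: 66

Max: 66 at [4:9]


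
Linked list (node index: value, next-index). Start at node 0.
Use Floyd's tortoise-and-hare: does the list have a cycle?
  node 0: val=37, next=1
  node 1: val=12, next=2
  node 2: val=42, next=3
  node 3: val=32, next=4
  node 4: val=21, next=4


Floyd's tortoise (slow, +1) and hare (fast, +2):
  init: slow=0, fast=0
  step 1: slow=1, fast=2
  step 2: slow=2, fast=4
  step 3: slow=3, fast=4
  step 4: slow=4, fast=4
  slow == fast at node 4: cycle detected

Cycle: yes


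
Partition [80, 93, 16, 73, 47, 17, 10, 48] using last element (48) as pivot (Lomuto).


Pivot: 48
  16 <= 48: swap -> [16, 93, 80, 73, 47, 17, 10, 48]
  47 <= 48: swap -> [16, 47, 80, 73, 93, 17, 10, 48]
  17 <= 48: swap -> [16, 47, 17, 73, 93, 80, 10, 48]
  10 <= 48: swap -> [16, 47, 17, 10, 93, 80, 73, 48]
Place pivot at 4: [16, 47, 17, 10, 48, 80, 73, 93]

Partitioned: [16, 47, 17, 10, 48, 80, 73, 93]


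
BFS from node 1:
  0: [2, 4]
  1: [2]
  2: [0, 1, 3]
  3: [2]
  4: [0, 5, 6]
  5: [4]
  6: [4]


Visit 1, enqueue [2]
Visit 2, enqueue [0, 3]
Visit 0, enqueue [4]
Visit 3, enqueue []
Visit 4, enqueue [5, 6]
Visit 5, enqueue []
Visit 6, enqueue []

BFS order: [1, 2, 0, 3, 4, 5, 6]


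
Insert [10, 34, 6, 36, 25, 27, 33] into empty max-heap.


Insert 10: [10]
Insert 34: [34, 10]
Insert 6: [34, 10, 6]
Insert 36: [36, 34, 6, 10]
Insert 25: [36, 34, 6, 10, 25]
Insert 27: [36, 34, 27, 10, 25, 6]
Insert 33: [36, 34, 33, 10, 25, 6, 27]

Final heap: [36, 34, 33, 10, 25, 6, 27]


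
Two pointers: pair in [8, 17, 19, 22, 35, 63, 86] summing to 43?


lo=0(8)+hi=6(86)=94
lo=0(8)+hi=5(63)=71
lo=0(8)+hi=4(35)=43

Yes: 8+35=43


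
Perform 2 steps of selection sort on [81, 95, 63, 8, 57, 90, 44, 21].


Initial: [81, 95, 63, 8, 57, 90, 44, 21]
Step 1: min=8 at 3
  Swap: [8, 95, 63, 81, 57, 90, 44, 21]
Step 2: min=21 at 7
  Swap: [8, 21, 63, 81, 57, 90, 44, 95]

After 2 steps: [8, 21, 63, 81, 57, 90, 44, 95]


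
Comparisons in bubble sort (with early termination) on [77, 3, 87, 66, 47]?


Algorithm: bubble sort (with early termination)
Input: [77, 3, 87, 66, 47]
Sorted: [3, 47, 66, 77, 87]

10


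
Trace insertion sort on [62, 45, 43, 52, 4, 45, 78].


Initial: [62, 45, 43, 52, 4, 45, 78]
Insert 45: [45, 62, 43, 52, 4, 45, 78]
Insert 43: [43, 45, 62, 52, 4, 45, 78]
Insert 52: [43, 45, 52, 62, 4, 45, 78]
Insert 4: [4, 43, 45, 52, 62, 45, 78]
Insert 45: [4, 43, 45, 45, 52, 62, 78]
Insert 78: [4, 43, 45, 45, 52, 62, 78]

Sorted: [4, 43, 45, 45, 52, 62, 78]


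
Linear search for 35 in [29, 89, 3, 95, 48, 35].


i=0: 29!=35
i=1: 89!=35
i=2: 3!=35
i=3: 95!=35
i=4: 48!=35
i=5: 35==35 found!

Found at 5, 6 comps


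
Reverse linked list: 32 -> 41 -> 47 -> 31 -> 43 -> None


Step 1: curr=32, set curr.next=prev(None) | reversed so far: 32
Step 2: curr=41, set curr.next=prev(32) | reversed so far: 41 -> 32
Step 3: curr=47, set curr.next=prev(41) | reversed so far: 47 -> 41 -> 32
Step 4: curr=31, set curr.next=prev(47) | reversed so far: 31 -> 47 -> 41 -> 32
Step 5: curr=43, set curr.next=prev(31) | reversed so far: 43 -> 31 -> 47 -> 41 -> 32

43 -> 31 -> 47 -> 41 -> 32 -> None


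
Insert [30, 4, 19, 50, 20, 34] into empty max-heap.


Insert 30: [30]
Insert 4: [30, 4]
Insert 19: [30, 4, 19]
Insert 50: [50, 30, 19, 4]
Insert 20: [50, 30, 19, 4, 20]
Insert 34: [50, 30, 34, 4, 20, 19]

Final heap: [50, 30, 34, 4, 20, 19]


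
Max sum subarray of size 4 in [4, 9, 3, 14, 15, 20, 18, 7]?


[0:4]: 30
[1:5]: 41
[2:6]: 52
[3:7]: 67
[4:8]: 60

Max: 67 at [3:7]


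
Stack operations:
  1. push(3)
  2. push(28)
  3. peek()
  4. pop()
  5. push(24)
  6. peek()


push(3) -> [3]
push(28) -> [3, 28]
peek()->28
pop()->28, [3]
push(24) -> [3, 24]
peek()->24

Final stack: [3, 24]


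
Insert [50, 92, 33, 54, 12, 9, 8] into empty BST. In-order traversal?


Insert 50: root
Insert 92: R from 50
Insert 33: L from 50
Insert 54: R from 50 -> L from 92
Insert 12: L from 50 -> L from 33
Insert 9: L from 50 -> L from 33 -> L from 12
Insert 8: L from 50 -> L from 33 -> L from 12 -> L from 9

In-order: [8, 9, 12, 33, 50, 54, 92]


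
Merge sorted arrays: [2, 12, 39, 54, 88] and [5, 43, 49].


Take 2 from A
Take 5 from B
Take 12 from A
Take 39 from A
Take 43 from B
Take 49 from B

Merged: [2, 5, 12, 39, 43, 49, 54, 88]


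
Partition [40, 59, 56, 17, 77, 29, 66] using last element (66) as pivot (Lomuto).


Pivot: 66
  40 <= 66: advance i (no swap)
  59 <= 66: advance i (no swap)
  56 <= 66: advance i (no swap)
  17 <= 66: advance i (no swap)
  29 <= 66: swap -> [40, 59, 56, 17, 29, 77, 66]
Place pivot at 5: [40, 59, 56, 17, 29, 66, 77]

Partitioned: [40, 59, 56, 17, 29, 66, 77]


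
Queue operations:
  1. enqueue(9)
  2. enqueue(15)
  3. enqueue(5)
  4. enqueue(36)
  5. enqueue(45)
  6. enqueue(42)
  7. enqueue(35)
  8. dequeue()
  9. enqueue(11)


enqueue(9) -> [9]
enqueue(15) -> [9, 15]
enqueue(5) -> [9, 15, 5]
enqueue(36) -> [9, 15, 5, 36]
enqueue(45) -> [9, 15, 5, 36, 45]
enqueue(42) -> [9, 15, 5, 36, 45, 42]
enqueue(35) -> [9, 15, 5, 36, 45, 42, 35]
dequeue()->9, [15, 5, 36, 45, 42, 35]
enqueue(11) -> [15, 5, 36, 45, 42, 35, 11]

Final queue: [15, 5, 36, 45, 42, 35, 11]


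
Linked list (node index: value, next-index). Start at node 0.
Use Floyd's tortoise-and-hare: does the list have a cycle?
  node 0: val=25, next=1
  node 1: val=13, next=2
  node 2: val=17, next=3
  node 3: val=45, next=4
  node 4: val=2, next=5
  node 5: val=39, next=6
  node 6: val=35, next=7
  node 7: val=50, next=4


Floyd's tortoise (slow, +1) and hare (fast, +2):
  init: slow=0, fast=0
  step 1: slow=1, fast=2
  step 2: slow=2, fast=4
  step 3: slow=3, fast=6
  step 4: slow=4, fast=4
  slow == fast at node 4: cycle detected

Cycle: yes


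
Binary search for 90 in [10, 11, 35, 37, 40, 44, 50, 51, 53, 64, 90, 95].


Step 1: lo=0, hi=11, mid=5, val=44
Step 2: lo=6, hi=11, mid=8, val=53
Step 3: lo=9, hi=11, mid=10, val=90

Found at index 10


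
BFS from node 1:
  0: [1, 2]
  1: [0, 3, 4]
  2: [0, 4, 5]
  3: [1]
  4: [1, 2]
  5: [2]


Visit 1, enqueue [0, 3, 4]
Visit 0, enqueue [2]
Visit 3, enqueue []
Visit 4, enqueue []
Visit 2, enqueue [5]
Visit 5, enqueue []

BFS order: [1, 0, 3, 4, 2, 5]


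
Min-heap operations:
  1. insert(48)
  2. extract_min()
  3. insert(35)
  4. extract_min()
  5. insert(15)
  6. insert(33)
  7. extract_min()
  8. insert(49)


insert(48) -> [48]
extract_min()->48, []
insert(35) -> [35]
extract_min()->35, []
insert(15) -> [15]
insert(33) -> [15, 33]
extract_min()->15, [33]
insert(49) -> [33, 49]

Final heap: [33, 49]


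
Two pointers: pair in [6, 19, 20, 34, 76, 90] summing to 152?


lo=0(6)+hi=5(90)=96
lo=1(19)+hi=5(90)=109
lo=2(20)+hi=5(90)=110
lo=3(34)+hi=5(90)=124
lo=4(76)+hi=5(90)=166

No pair found


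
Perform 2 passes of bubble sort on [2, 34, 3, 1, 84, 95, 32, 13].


Initial: [2, 34, 3, 1, 84, 95, 32, 13]
Pass 1: [2, 3, 1, 34, 84, 32, 13, 95] (4 swaps)
Pass 2: [2, 1, 3, 34, 32, 13, 84, 95] (3 swaps)

After 2 passes: [2, 1, 3, 34, 32, 13, 84, 95]


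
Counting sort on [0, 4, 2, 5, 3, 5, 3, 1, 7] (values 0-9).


Input: [0, 4, 2, 5, 3, 5, 3, 1, 7]
Counts: [1, 1, 1, 2, 1, 2, 0, 1, 0, 0]

Sorted: [0, 1, 2, 3, 3, 4, 5, 5, 7]


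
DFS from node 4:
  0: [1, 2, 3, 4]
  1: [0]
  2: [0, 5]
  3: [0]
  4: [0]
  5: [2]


Visit 4, push [0]
Visit 0, push [3, 2, 1]
Visit 1, push []
Visit 2, push [5]
Visit 5, push []
Visit 3, push []

DFS order: [4, 0, 1, 2, 5, 3]


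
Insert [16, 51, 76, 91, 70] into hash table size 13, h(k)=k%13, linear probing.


Insert 16: h=3 -> slot 3
Insert 51: h=12 -> slot 12
Insert 76: h=11 -> slot 11
Insert 91: h=0 -> slot 0
Insert 70: h=5 -> slot 5

Table: [91, None, None, 16, None, 70, None, None, None, None, None, 76, 51]


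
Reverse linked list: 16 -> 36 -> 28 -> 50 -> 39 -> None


Step 1: curr=16, set curr.next=prev(None) | reversed so far: 16
Step 2: curr=36, set curr.next=prev(16) | reversed so far: 36 -> 16
Step 3: curr=28, set curr.next=prev(36) | reversed so far: 28 -> 36 -> 16
Step 4: curr=50, set curr.next=prev(28) | reversed so far: 50 -> 28 -> 36 -> 16
Step 5: curr=39, set curr.next=prev(50) | reversed so far: 39 -> 50 -> 28 -> 36 -> 16

39 -> 50 -> 28 -> 36 -> 16 -> None


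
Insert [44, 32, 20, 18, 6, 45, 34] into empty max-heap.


Insert 44: [44]
Insert 32: [44, 32]
Insert 20: [44, 32, 20]
Insert 18: [44, 32, 20, 18]
Insert 6: [44, 32, 20, 18, 6]
Insert 45: [45, 32, 44, 18, 6, 20]
Insert 34: [45, 32, 44, 18, 6, 20, 34]

Final heap: [45, 32, 44, 18, 6, 20, 34]


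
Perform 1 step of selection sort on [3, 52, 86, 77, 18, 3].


Initial: [3, 52, 86, 77, 18, 3]
Step 1: min=3 at 0
  Swap: [3, 52, 86, 77, 18, 3]

After 1 step: [3, 52, 86, 77, 18, 3]


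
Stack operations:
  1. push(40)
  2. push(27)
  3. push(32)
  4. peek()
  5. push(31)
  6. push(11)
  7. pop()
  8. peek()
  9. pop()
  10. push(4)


push(40) -> [40]
push(27) -> [40, 27]
push(32) -> [40, 27, 32]
peek()->32
push(31) -> [40, 27, 32, 31]
push(11) -> [40, 27, 32, 31, 11]
pop()->11, [40, 27, 32, 31]
peek()->31
pop()->31, [40, 27, 32]
push(4) -> [40, 27, 32, 4]

Final stack: [40, 27, 32, 4]


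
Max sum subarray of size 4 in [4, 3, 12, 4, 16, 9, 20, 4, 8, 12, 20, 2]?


[0:4]: 23
[1:5]: 35
[2:6]: 41
[3:7]: 49
[4:8]: 49
[5:9]: 41
[6:10]: 44
[7:11]: 44
[8:12]: 42

Max: 49 at [3:7]


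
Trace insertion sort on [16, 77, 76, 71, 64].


Initial: [16, 77, 76, 71, 64]
Insert 77: [16, 77, 76, 71, 64]
Insert 76: [16, 76, 77, 71, 64]
Insert 71: [16, 71, 76, 77, 64]
Insert 64: [16, 64, 71, 76, 77]

Sorted: [16, 64, 71, 76, 77]


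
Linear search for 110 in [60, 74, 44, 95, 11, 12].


i=0: 60!=110
i=1: 74!=110
i=2: 44!=110
i=3: 95!=110
i=4: 11!=110
i=5: 12!=110

Not found, 6 comps


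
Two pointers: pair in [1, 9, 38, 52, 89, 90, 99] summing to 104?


lo=0(1)+hi=6(99)=100
lo=1(9)+hi=6(99)=108
lo=1(9)+hi=5(90)=99
lo=2(38)+hi=5(90)=128
lo=2(38)+hi=4(89)=127
lo=2(38)+hi=3(52)=90

No pair found


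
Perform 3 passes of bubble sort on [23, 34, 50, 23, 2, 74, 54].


Initial: [23, 34, 50, 23, 2, 74, 54]
Pass 1: [23, 34, 23, 2, 50, 54, 74] (3 swaps)
Pass 2: [23, 23, 2, 34, 50, 54, 74] (2 swaps)
Pass 3: [23, 2, 23, 34, 50, 54, 74] (1 swaps)

After 3 passes: [23, 2, 23, 34, 50, 54, 74]


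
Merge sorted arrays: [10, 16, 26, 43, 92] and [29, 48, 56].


Take 10 from A
Take 16 from A
Take 26 from A
Take 29 from B
Take 43 from A
Take 48 from B
Take 56 from B

Merged: [10, 16, 26, 29, 43, 48, 56, 92]


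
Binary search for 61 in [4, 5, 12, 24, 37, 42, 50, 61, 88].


Step 1: lo=0, hi=8, mid=4, val=37
Step 2: lo=5, hi=8, mid=6, val=50
Step 3: lo=7, hi=8, mid=7, val=61

Found at index 7


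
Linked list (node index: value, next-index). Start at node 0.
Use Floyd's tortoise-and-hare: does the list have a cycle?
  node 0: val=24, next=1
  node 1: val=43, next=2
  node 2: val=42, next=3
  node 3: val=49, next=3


Floyd's tortoise (slow, +1) and hare (fast, +2):
  init: slow=0, fast=0
  step 1: slow=1, fast=2
  step 2: slow=2, fast=3
  step 3: slow=3, fast=3
  slow == fast at node 3: cycle detected

Cycle: yes


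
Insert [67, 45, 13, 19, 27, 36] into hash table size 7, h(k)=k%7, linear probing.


Insert 67: h=4 -> slot 4
Insert 45: h=3 -> slot 3
Insert 13: h=6 -> slot 6
Insert 19: h=5 -> slot 5
Insert 27: h=6, 1 probes -> slot 0
Insert 36: h=1 -> slot 1

Table: [27, 36, None, 45, 67, 19, 13]


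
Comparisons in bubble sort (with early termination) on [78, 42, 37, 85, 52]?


Algorithm: bubble sort (with early termination)
Input: [78, 42, 37, 85, 52]
Sorted: [37, 42, 52, 78, 85]

9


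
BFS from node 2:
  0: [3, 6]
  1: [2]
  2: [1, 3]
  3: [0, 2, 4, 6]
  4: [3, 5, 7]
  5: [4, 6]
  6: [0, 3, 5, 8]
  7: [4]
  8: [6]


Visit 2, enqueue [1, 3]
Visit 1, enqueue []
Visit 3, enqueue [0, 4, 6]
Visit 0, enqueue []
Visit 4, enqueue [5, 7]
Visit 6, enqueue [8]
Visit 5, enqueue []
Visit 7, enqueue []
Visit 8, enqueue []

BFS order: [2, 1, 3, 0, 4, 6, 5, 7, 8]


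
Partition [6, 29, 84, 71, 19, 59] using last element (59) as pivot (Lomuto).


Pivot: 59
  6 <= 59: advance i (no swap)
  29 <= 59: advance i (no swap)
  19 <= 59: swap -> [6, 29, 19, 71, 84, 59]
Place pivot at 3: [6, 29, 19, 59, 84, 71]

Partitioned: [6, 29, 19, 59, 84, 71]


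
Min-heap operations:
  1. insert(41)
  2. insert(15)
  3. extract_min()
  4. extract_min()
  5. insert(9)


insert(41) -> [41]
insert(15) -> [15, 41]
extract_min()->15, [41]
extract_min()->41, []
insert(9) -> [9]

Final heap: [9]


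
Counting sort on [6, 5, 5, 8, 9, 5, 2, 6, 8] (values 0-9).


Input: [6, 5, 5, 8, 9, 5, 2, 6, 8]
Counts: [0, 0, 1, 0, 0, 3, 2, 0, 2, 1]

Sorted: [2, 5, 5, 5, 6, 6, 8, 8, 9]
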